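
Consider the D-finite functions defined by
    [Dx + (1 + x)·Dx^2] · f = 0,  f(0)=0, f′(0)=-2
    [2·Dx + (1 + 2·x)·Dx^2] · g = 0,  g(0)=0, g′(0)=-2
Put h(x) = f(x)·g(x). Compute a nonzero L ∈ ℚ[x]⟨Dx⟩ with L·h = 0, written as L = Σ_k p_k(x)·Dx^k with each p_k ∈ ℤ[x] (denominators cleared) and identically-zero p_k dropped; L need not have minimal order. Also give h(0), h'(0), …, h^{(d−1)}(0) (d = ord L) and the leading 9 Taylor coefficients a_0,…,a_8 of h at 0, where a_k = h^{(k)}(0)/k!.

f: a_k = 0, -2, 1, -2/3, 1/2, -2/5, 1/3, -2/7, 1/4, …
g: a_k = 0, -2, 2, -8/3, 4, -32/5, 32/3, -128/7, 32, …
Product ⇒ symmetric product L₀, ord ≤ 4.
L = (20 + 48·x + 32·x^2)·Dx + (66 + 268·x + 360·x^2 + 160·x^3)·Dx^2 + (32 + 180·x + 372·x^2 + 336·x^3 + 112·x^4)·Dx^3 + (3 + 22·x + 63·x^2 + 88·x^3 + 60·x^4 + 16·x^5)·Dx^4  (order 4).
h: a_k = 0, 0, 4, -6, 26/3, -13, 917/45, -166/5, 1172/21, …
ICs: h(0) = 0, h′(0) = 0, h′′(0) = 8, h′′′(0) = -36.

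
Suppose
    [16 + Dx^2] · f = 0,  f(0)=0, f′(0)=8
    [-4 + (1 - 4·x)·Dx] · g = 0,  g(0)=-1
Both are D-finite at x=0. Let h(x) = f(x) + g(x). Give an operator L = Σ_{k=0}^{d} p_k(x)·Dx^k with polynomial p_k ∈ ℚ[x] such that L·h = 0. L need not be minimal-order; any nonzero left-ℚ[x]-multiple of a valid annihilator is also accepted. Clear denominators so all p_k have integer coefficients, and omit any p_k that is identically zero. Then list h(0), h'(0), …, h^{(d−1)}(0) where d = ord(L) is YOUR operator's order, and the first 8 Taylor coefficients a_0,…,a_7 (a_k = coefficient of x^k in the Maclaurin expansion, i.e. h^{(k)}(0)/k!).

L = (-448 + 512·x - 1024·x^2) + (48 - 320·x + 768·x^2 - 1024·x^3)·Dx + (-28 + 32·x - 64·x^2)·Dx^2 + (3 - 20·x + 48·x^2 - 64·x^3)·Dx^3  (order 3).
h: a_k = -1, 4, -16, -256/3, -256, -15104/15, -4096, -5163008/315, …
ICs: h(0) = -1, h′(0) = 4, h′′(0) = -32.

f: a_k = 0, 8, 0, -64/3, 0, 256/15, 0, -2048/315, …
g: a_k = -1, -4, -16, -64, -256, -1024, -4096, -16384, …
L₀ := lclm(L_f,L_g); ord L₀ ≤ 2+1.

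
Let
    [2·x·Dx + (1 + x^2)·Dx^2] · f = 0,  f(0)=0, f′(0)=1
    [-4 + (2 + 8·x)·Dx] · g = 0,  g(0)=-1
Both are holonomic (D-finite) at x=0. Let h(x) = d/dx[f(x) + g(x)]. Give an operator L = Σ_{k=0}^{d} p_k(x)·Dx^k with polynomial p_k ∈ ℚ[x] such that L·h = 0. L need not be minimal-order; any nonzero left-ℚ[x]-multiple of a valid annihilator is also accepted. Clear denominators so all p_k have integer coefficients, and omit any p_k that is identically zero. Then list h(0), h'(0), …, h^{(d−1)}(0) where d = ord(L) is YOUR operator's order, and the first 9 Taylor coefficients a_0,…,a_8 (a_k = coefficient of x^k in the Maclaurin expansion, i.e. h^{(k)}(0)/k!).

f: a_k = 0, 1, 0, -1/3, 0, 1/5, 0, -1/7, 0, …
g: a_k = -1, -2, 2, -4, 10, -28, 84, -264, 858, …
Sum ⇒ L₀ = lclm(L_f,L_g) in ℚ(x)⟨Dx⟩.
h₀' ⇒ L via d/dx closure of L₀.
L = (-4 - 40·x + 12·x^2 + 24·x^3) + (-14 - 16·x - 50·x^2 + 48·x^3 + 84·x^4)·Dx + (-2 - 6·x + 12·x^2 + 18·x^3 + 14·x^4 + 24·x^5)·Dx^2  (order 2).
h: a_k = -1, 4, -13, 40, -139, 504, -1849, 6864, -25739, …
ICs: h(0) = -1, h′(0) = 4.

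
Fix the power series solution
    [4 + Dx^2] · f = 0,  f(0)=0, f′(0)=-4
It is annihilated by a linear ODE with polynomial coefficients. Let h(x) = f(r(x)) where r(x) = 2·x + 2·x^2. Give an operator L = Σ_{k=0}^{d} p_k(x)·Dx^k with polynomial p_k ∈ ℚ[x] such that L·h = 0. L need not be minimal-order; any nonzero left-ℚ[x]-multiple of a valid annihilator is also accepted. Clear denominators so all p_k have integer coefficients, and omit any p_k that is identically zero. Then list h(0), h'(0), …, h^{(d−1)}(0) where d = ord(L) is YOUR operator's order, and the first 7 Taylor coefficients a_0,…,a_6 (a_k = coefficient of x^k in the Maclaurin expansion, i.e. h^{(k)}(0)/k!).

L = (16 + 96·x + 192·x^2 + 128·x^3) - 2·Dx + (1 + 2·x)·Dx^2  (order 2).
h: a_k = 0, -8, -8, 64/3, 64, 704/15, -64, …
ICs: h(0) = 0, h′(0) = -8.

f: a_k = 0, -4, 0, 8/3, 0, -8/15, 0, …
L₀ from L_f via x↦r, Dx↦r'^{-1}Dx.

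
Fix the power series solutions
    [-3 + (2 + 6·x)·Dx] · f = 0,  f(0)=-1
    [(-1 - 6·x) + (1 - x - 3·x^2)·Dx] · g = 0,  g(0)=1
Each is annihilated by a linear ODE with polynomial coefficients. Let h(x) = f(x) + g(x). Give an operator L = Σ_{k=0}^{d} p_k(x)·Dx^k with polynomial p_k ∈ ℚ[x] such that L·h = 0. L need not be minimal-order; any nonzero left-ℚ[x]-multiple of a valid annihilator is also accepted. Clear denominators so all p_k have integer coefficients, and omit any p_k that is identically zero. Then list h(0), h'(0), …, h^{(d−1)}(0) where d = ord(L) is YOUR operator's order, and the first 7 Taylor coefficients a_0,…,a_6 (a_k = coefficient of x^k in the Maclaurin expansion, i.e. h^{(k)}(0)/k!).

L = (57 + 297·x + 567·x^2 + 810·x^3) + (-41 - 246·x - 891·x^2 - 1998·x^3 - 2025·x^4)·Dx + (-2 + 38·x + 186·x^2 - 54·x^3 - 918·x^4 - 810·x^5)·Dx^2  (order 2).
h: a_k = 0, -1/2, 41/8, 85/16, 2837/128, 8539/256, 114637/1024, …
ICs: h(0) = 0, h′(0) = -1/2.

f: a_k = -1, -3/2, 9/8, -27/16, 405/128, -1701/256, 15309/1024, …
g: a_k = 1, 1, 4, 7, 19, 40, 97, …
Sum ⇒ L₀ = lclm(L_f,L_g) in ℚ(x)⟨Dx⟩.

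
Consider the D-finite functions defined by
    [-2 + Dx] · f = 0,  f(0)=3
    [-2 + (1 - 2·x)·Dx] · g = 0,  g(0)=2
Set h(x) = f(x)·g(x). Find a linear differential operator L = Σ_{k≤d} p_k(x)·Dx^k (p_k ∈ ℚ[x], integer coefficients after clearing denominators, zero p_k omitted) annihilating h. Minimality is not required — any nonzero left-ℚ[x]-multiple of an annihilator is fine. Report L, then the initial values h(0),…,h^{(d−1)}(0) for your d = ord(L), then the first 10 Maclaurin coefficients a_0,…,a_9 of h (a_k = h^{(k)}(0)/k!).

L = (4 - 4·x) + (-1 + 2·x)·Dx  (order 1).
h: a_k = 6, 24, 60, 128, 260, 2608/5, 15656/15, 43840/21, 438404/105, 1578256/189, …
ICs: h(0) = 6.

f: a_k = 3, 6, 6, 4, 2, 4/5, 4/15, 8/105, 2/105, 4/945, …
g: a_k = 2, 4, 8, 16, 32, 64, 128, 256, 512, 1024, …
L₀ := L_f ⊗_s L_g (sym. prod.), ord ≤ 1.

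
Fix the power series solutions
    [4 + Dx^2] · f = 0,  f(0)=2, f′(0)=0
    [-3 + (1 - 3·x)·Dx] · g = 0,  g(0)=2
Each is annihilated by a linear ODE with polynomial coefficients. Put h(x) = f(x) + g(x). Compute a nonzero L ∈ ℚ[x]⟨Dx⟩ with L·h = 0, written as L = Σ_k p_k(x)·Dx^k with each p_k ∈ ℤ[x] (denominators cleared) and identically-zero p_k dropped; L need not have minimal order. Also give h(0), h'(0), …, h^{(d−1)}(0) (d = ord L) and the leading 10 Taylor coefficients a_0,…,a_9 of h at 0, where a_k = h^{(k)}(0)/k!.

L = (-348 + 144·x - 216·x^2) + (44 - 180·x + 216·x^2 - 216·x^3)·Dx + (-87 + 36·x - 54·x^2)·Dx^2 + (11 - 45·x + 54·x^2 - 54·x^3)·Dx^3  (order 3).
h: a_k = 4, 6, 14, 54, 490/3, 486, 65602/45, 4374, 4133434/315, 39366, …
ICs: h(0) = 4, h′(0) = 6, h′′(0) = 28.

f: a_k = 2, 0, -4, 0, 4/3, 0, -8/45, 0, 4/315, 0, …
g: a_k = 2, 6, 18, 54, 162, 486, 1458, 4374, 13122, 39366, …
f+g: L₀ = lclm(L_f,L_g), ord ≤ 2+1.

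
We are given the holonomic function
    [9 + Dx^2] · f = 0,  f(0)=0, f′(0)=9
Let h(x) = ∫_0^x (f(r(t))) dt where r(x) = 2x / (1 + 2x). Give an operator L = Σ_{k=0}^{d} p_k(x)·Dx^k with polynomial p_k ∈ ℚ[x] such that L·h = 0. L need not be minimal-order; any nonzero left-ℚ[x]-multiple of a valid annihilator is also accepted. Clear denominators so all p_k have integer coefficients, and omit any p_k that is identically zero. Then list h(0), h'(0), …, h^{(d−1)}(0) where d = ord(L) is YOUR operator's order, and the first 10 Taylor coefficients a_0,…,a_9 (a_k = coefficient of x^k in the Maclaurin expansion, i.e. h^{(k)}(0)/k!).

f: a_k = 0, 9, 0, -27/2, 0, 243/40, 0, -729/560, 0, 729/4480, …
Change of var in L_f (x↦r) gives L₀.
Integrate: L := L₀·Dx.
L = 36·Dx + (4 + 24·x + 48·x^2 + 32·x^3)·Dx^2 + (1 + 8·x + 24·x^2 + 32·x^3 + 16·x^4)·Dx^3  (order 3).
h: a_k = 0, 0, 9, -12, -9, 504/5, -1758/5, 6120/7, -58059/35, 10096/5, …
ICs: h(0) = 0, h′(0) = 0, h′′(0) = 18.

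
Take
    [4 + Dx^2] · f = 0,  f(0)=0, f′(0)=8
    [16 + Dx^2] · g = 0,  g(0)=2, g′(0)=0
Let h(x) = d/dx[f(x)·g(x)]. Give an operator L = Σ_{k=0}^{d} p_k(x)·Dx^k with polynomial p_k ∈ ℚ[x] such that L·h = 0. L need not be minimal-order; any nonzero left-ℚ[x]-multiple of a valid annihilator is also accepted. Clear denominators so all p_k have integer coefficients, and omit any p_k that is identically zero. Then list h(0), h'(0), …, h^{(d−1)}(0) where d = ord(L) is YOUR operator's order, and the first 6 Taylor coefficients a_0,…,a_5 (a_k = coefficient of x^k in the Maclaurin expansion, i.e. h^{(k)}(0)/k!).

L = 144 + 40·Dx^2 + Dx^4  (order 4).
h: a_k = 16, 0, -416, 0, 3872/3, 0, …
ICs: h(0) = 16, h′(0) = 0, h′′(0) = -832, h′′′(0) = 0.

f: a_k = 0, 8, 0, -16/3, 0, 16/15, …
g: a_k = 2, 0, -16, 0, 64/3, 0, …
Product ⇒ symmetric product L₀, ord ≤ 4.
Derive L from L₀ (diff closure).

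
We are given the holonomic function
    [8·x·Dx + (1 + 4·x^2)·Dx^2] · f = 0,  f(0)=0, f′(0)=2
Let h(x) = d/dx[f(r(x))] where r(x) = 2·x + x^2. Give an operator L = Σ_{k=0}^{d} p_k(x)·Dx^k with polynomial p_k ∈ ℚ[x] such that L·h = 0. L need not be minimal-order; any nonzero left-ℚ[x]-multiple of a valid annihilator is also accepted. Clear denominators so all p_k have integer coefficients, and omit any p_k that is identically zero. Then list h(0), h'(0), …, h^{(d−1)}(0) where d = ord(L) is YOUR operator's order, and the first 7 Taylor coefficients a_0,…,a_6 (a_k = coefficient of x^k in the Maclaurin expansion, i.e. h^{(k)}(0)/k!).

f: a_k = 0, 2, 0, -8/3, 0, 32/5, 0, …
h₀=f(r): pull back L_f along r ⇒ L₀.
h₀' ⇒ L via d/dx closure of L₀.
L = (-1 + 32·x + 64·x^2 + 48·x^3 + 12·x^4) + (1 + x + 16·x^2 + 32·x^3 + 20·x^4 + 4·x^5)·Dx  (order 1).
h: a_k = 4, 4, -64, -128, 944, 3056, -12800, …
ICs: h(0) = 4.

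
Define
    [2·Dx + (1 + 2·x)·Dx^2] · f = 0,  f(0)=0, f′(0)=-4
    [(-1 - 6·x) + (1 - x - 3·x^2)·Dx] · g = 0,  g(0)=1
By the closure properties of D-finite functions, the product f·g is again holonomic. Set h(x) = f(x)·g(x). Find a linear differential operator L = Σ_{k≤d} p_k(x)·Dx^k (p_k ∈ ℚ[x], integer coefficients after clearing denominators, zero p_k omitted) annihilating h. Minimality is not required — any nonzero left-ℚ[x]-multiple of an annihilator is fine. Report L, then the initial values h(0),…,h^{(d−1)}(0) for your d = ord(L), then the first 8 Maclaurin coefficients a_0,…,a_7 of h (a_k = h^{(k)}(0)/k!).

L = (8 + 24·x) + (18·x + 30·x^2)·Dx + (-1 - x + 5·x^2 + 6·x^3)·Dx^2  (order 2).
h: a_k = 0, -4, 0, -52/3, -28/3, -1112/15, -404/5, -11892/35, …
ICs: h(0) = 0, h′(0) = -4.

f: a_k = 0, -4, 4, -16/3, 8, -64/5, 64/3, -256/7, …
g: a_k = 1, 1, 4, 7, 19, 40, 97, 217, …
h₀=f·g: eliminate ⇒ L₀, order ≤ 2·1.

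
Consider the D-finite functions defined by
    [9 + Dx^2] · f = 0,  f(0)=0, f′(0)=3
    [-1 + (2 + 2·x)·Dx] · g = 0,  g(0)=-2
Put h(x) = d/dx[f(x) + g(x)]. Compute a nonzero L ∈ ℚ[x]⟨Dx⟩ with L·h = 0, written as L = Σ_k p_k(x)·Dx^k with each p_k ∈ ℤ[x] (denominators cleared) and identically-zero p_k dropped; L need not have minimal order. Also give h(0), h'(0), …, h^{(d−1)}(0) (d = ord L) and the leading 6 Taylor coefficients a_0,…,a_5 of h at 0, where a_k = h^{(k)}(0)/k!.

f: a_k = 0, 3, 0, -9/2, 0, 81/40, …
g: a_k = -2, -1, 1/4, -1/8, 5/64, -7/128, …
f+g: L₀ = lclm(L_f,L_g), ord ≤ 2+1.
h₀' ⇒ L via d/dx closure of L₀.
L = (-153 - 216·x - 108·x^2) + (-234 - 666·x - 648·x^2 - 216·x^3)·Dx + (-17 - 24·x - 12·x^2)·Dx^2 + (-26 - 74·x - 72·x^2 - 24·x^3)·Dx^3  (order 3).
h: a_k = 2, 1/2, -111/8, 5/16, 1261/128, 63/256, …
ICs: h(0) = 2, h′(0) = 1/2, h′′(0) = -111/4.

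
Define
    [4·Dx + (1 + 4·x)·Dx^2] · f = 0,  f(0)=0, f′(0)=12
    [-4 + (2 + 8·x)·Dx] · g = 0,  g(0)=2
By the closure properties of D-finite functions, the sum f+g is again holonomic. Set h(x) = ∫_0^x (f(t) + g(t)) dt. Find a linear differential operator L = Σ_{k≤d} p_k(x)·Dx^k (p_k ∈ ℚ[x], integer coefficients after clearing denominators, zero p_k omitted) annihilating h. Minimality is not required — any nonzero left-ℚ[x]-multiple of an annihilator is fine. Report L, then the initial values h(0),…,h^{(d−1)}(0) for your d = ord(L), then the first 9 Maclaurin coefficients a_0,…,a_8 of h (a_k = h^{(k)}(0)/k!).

L = 8·Dx^2 + (10 + 40·x)·Dx^3 + (1 + 8·x + 16·x^2)·Dx^4  (order 4).
h: a_k = 0, 2, 8, -28/3, 18, -212/5, 1676/15, -2216/7, 6606/7, …
ICs: h(0) = 0, h′(0) = 2, h′′(0) = 16, h′′′(0) = -56.

f: a_k = 0, 12, -24, 64, -192, 3072/5, -2048, 49152/7, -24576, …
g: a_k = 2, 4, -4, 8, -20, 56, -168, 528, -1716, …
f+g: L₀ = lclm(L_f,L_g), ord ≤ 2+1.
∫: right-multiply L₀ by Dx.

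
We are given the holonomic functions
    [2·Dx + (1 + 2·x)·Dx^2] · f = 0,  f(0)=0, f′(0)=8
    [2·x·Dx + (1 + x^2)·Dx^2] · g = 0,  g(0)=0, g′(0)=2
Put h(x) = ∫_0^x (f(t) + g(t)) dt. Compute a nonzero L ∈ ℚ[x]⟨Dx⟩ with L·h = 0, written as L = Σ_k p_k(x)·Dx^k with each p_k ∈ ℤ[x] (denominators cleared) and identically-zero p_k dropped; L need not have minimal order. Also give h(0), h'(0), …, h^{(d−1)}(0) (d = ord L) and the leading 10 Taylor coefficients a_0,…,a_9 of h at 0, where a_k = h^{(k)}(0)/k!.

L = (-2 - 12·x + 6·x^2 + 4·x^3)·Dx^2 + (-5 - 4·x - 9·x^2 + 12·x^3 + 8·x^4)·Dx^3 + (-1 - x + 2·x^2 + x^3 + 3·x^4 + 2·x^5)·Dx^4  (order 4).
h: a_k = 0, 0, 5, -8/3, 5/2, -16/5, 13/3, -128/21, 255/28, -128/9, …
ICs: h(0) = 0, h′(0) = 0, h′′(0) = 10, h′′′(0) = -16.

f: a_k = 0, 8, -8, 32/3, -16, 128/5, -128/3, 512/7, -128, 2048/9, …
g: a_k = 0, 2, 0, -2/3, 0, 2/5, 0, -2/7, 0, 2/9, …
f+g: L₀ = lclm(L_f,L_g), ord ≤ 2+2.
h=∫h₀ ⇒ L = L₀·Dx.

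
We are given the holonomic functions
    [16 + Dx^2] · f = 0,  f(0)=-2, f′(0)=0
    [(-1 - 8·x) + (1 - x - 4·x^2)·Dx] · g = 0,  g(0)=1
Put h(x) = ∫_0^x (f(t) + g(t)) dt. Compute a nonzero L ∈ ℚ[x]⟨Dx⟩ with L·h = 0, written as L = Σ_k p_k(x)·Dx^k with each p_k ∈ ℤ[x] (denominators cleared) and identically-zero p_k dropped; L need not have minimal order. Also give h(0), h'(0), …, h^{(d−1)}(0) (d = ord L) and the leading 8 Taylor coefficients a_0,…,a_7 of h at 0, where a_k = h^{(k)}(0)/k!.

f: a_k = -2, 0, 16, 0, -64/3, 0, 512/45, 0, …
g: a_k = 1, 1, 5, 9, 29, 65, 181, 441, …
Sum ⇒ L₀ = lclm(L_f,L_g) in ℚ(x)⟨Dx⟩.
Integrate: L := L₀·Dx.
L = (-560 - 4608·x - 1664·x^2 - 6144·x^3 - 10240·x^4 - 16384·x^5)·Dx + (208 - 272·x - 896·x^2 + 1408·x^3 + 1536·x^4 - 6144·x^5 - 8192·x^6)·Dx^2 + (-35 - 288·x - 104·x^2 - 384·x^3 - 640·x^4 - 1024·x^5)·Dx^3 + (13 - 17·x - 56·x^2 + 88·x^3 + 96·x^4 - 384·x^5 - 512·x^6)·Dx^4  (order 4).
h: a_k = 0, -1, 1/2, 7, 9/4, 23/15, 65/6, 8657/315, …
ICs: h(0) = 0, h′(0) = -1, h′′(0) = 1, h′′′(0) = 42.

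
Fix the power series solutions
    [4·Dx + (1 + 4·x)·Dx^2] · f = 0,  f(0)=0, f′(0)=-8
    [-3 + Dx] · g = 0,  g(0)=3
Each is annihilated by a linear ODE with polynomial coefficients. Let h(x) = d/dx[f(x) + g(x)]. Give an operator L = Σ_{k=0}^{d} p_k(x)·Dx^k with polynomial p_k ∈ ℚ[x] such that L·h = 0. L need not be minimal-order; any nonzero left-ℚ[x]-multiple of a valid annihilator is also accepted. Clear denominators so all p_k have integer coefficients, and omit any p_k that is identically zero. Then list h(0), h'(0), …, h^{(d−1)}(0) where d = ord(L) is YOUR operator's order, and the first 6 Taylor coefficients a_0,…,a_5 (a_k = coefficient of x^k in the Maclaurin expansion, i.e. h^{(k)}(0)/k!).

L = (-132 - 144·x) + (23 - 72·x - 144·x^2)·Dx + (7 + 40·x + 48·x^2)·Dx^2  (order 2).
h: a_k = 1, 59, -175/2, 1105/2, -16141/8, 328409/40, …
ICs: h(0) = 1, h′(0) = 59.

f: a_k = 0, -8, 16, -128/3, 128, -2048/5, …
g: a_k = 3, 9, 27/2, 27/2, 81/8, 243/40, …
f+g: L₀ = lclm(L_f,L_g), ord ≤ 2+1.
h₀' ⇒ L via d/dx closure of L₀.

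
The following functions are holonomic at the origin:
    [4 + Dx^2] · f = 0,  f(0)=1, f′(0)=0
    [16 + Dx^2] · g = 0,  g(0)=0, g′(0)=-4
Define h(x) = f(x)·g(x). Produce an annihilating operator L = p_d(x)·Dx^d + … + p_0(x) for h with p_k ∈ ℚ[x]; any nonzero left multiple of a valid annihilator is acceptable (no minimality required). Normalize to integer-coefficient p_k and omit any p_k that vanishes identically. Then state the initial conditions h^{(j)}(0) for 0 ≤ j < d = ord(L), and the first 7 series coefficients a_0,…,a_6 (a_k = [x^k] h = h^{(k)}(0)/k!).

f: a_k = 1, 0, -2, 0, 2/3, 0, -4/45, …
g: a_k = 0, -4, 0, 32/3, 0, -128/15, 0, …
L₀ := L_f ⊗_s L_g (sym. prod.), ord ≤ 4.
L = 144 + 40·Dx^2 + Dx^4  (order 4).
h: a_k = 0, -4, 0, 56/3, 0, -488/15, 0, …
ICs: h(0) = 0, h′(0) = -4, h′′(0) = 0, h′′′(0) = 112.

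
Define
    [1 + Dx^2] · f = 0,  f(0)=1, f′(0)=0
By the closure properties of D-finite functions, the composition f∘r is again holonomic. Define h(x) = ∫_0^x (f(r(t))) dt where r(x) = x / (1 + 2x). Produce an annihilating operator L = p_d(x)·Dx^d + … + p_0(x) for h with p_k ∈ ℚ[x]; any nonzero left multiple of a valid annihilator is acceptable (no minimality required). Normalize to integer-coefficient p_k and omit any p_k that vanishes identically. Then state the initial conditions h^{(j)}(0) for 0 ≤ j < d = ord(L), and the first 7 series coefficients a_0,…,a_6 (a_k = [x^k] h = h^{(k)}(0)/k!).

f: a_k = 1, 0, -1/2, 0, 1/24, 0, -1/720, …
h₀=f(r): pull back L_f along r ⇒ L₀.
Integrate: L := L₀·Dx.
L = Dx + (4 + 24·x + 48·x^2 + 32·x^3)·Dx^2 + (1 + 8·x + 24·x^2 + 32·x^3 + 16·x^4)·Dx^3  (order 3).
h: a_k = 0, 1, 0, -1/6, 1/2, -143/120, 47/18, …
ICs: h(0) = 0, h′(0) = 1, h′′(0) = 0.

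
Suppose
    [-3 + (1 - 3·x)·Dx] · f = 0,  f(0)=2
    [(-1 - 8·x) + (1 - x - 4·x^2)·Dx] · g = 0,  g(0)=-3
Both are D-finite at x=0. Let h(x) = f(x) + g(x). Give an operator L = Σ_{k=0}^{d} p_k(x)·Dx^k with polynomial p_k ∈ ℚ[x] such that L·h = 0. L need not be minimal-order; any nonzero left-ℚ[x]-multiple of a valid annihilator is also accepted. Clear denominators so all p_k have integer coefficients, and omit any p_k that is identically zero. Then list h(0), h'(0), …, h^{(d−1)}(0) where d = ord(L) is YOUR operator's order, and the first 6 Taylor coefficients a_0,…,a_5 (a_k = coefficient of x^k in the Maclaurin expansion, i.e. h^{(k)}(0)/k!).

f: a_k = 2, 6, 18, 54, 162, 486, …
g: a_k = -3, -3, -15, -27, -87, -195, …
h₀=f+g: left-lcm gives L₀, ord ≤ 2.
L = (6 - 72·x + 144·x^2 - 144·x^3) + (4 - 84·x^2 + 252·x^3 - 288·x^4)·Dx + (-1 + 8·x - 21·x^2 + 8·x^3 + 54·x^4 - 72·x^5)·Dx^2  (order 2).
h: a_k = -1, 3, 3, 27, 75, 291, …
ICs: h(0) = -1, h′(0) = 3.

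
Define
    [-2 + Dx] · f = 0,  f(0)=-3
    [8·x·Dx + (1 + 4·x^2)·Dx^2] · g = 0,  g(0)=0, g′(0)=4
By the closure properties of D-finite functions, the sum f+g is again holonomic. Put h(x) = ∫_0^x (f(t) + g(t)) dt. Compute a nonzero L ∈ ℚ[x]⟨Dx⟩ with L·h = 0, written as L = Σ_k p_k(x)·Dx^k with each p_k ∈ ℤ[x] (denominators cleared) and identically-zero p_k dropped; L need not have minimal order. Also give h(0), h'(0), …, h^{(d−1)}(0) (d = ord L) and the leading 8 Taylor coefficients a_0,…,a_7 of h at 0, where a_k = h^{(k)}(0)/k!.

f: a_k = -3, -6, -6, -4, -2, -4/5, -4/15, -8/105, …
g: a_k = 0, 4, 0, -16/3, 0, 64/5, 0, -256/7, …
L₀ := lclm(L_f,L_g); ord L₀ ≤ 1+2.
Integrate: L := L₀·Dx.
L = (8 - 32·x - 32·x^2)·Dx^2 + (-6 + 12·x + 8·x^2 - 16·x^3)·Dx^3 + (1 + 2·x + 4·x^2 + 8·x^3)·Dx^4  (order 4).
h: a_k = 0, -3, -1, -2, -7/3, -2/5, 2, -4/105, …
ICs: h(0) = 0, h′(0) = -3, h′′(0) = -2, h′′′(0) = -12.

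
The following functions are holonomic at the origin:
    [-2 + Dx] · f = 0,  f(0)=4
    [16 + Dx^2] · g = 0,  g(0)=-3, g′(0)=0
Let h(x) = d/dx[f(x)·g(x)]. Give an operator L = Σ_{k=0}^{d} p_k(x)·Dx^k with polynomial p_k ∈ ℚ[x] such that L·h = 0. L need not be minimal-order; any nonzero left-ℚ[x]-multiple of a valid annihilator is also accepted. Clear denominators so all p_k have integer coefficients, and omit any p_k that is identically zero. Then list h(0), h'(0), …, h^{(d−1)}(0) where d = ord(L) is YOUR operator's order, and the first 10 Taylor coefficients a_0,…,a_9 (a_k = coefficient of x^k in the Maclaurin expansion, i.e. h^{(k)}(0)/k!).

L = 20 - 4·Dx + Dx^2  (order 2).
h: a_k = -24, 144, 528, 224, -656, -3744/5, -928/15, 33728/105, 19184/105, -2528/315, …
ICs: h(0) = -24, h′(0) = 144.

f: a_k = 4, 8, 8, 16/3, 8/3, 16/15, 16/45, 32/315, 8/315, 16/2835, …
g: a_k = -3, 0, 24, 0, -32, 0, 256/15, 0, -512/105, 0, …
Sym-product of L_f,L_g gives L₀ (≤ ord 2).
h=h₀': d/dx-closure on L₀ ⇒ L.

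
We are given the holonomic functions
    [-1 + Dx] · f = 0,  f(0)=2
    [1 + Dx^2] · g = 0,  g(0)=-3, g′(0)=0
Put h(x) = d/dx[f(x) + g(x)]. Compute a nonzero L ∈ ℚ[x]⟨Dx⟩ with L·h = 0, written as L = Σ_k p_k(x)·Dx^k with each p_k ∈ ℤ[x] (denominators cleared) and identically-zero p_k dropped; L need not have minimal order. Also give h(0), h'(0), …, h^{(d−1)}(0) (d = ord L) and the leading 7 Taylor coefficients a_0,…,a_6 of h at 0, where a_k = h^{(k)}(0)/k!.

f: a_k = 2, 2, 1, 1/3, 1/12, 1/60, 1/360, …
g: a_k = -3, 0, 3/2, 0, -1/8, 0, 1/240, …
h₀=f+g: left-lcm gives L₀, ord ≤ 3.
h=h₀': d/dx-closure on L₀ ⇒ L.
L = 1 - Dx + Dx^2 - Dx^3  (order 3).
h: a_k = 2, 5, 1, -1/6, 1/12, 1/24, 1/360, …
ICs: h(0) = 2, h′(0) = 5, h′′(0) = 2.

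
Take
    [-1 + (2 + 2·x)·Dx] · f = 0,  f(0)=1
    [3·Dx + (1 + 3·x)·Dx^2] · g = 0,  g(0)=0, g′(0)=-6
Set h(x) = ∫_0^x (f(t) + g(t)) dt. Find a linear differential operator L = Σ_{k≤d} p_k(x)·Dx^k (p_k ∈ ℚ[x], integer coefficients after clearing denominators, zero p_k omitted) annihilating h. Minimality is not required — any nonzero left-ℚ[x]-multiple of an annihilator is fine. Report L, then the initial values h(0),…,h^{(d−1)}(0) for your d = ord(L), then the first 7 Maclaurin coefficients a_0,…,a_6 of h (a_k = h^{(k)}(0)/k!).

L = (27 + 9·x)·Dx^2 + (69 + 126·x + 45·x^2)·Dx^3 + (10 + 46·x + 54·x^2 + 18·x^3)·Dx^4  (order 4).
h: a_k = 0, 1, -11/4, 71/24, -287/64, 5179/640, -124381/7680, …
ICs: h(0) = 0, h′(0) = 1, h′′(0) = -11/2, h′′′(0) = 71/4.

f: a_k = 1, 1/2, -1/8, 1/16, -5/128, 7/256, -21/1024, …
g: a_k = 0, -6, 9, -18, 81/2, -486/5, 243, …
h₀=f+g: left-lcm gives L₀, ord ≤ 3.
Integrate: L := L₀·Dx.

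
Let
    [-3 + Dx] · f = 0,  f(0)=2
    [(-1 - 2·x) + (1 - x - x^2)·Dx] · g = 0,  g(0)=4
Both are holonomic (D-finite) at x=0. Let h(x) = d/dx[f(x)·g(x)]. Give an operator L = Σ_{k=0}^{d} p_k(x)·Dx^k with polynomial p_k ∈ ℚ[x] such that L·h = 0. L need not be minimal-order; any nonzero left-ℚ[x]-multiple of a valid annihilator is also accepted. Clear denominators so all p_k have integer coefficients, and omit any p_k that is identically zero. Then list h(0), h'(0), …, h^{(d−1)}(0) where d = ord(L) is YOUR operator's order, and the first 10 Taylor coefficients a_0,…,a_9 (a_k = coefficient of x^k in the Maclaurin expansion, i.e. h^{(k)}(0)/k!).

L = (19 - 6·x - 21·x^2 + 6·x^3 + 9·x^4) + (-4 + 5·x + 6·x^2 - 4·x^3 - 3·x^4)·Dx  (order 1).
h: a_k = 32, 152, 432, 988, 2036, 19869/5, 37554/5, 972481/70, 3540573/140, 25461419/560, …
ICs: h(0) = 32.

f: a_k = 2, 6, 9, 9, 27/4, 81/20, 81/40, 243/280, 729/2240, 243/2240, …
g: a_k = 4, 4, 8, 12, 20, 32, 52, 84, 136, 220, …
f·g: L₀ = L_f ⊗_s L_g, ord ≤ 1·1.
h=h₀': d/dx-closure on L₀ ⇒ L.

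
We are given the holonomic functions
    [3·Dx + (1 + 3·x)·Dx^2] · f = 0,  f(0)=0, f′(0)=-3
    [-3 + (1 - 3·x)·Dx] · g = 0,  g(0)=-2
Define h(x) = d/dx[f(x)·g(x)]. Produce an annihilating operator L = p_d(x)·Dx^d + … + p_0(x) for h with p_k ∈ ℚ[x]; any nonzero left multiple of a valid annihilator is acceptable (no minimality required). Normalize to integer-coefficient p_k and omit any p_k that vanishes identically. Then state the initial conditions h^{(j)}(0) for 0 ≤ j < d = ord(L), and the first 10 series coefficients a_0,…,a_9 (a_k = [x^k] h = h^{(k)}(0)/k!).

f: a_k = 0, -3, 9/2, -9, 81/4, -243/5, 243/2, -2187/7, 6561/8, -2187, …
g: a_k = -2, -6, -18, -54, -162, -486, -1458, -4374, -13122, -39366, …
L₀ := L_f ⊗_s L_g (sym. prod.), ord ≤ 2.
Differentiate: ansatz ord ≤ ord L₀ ⇒ L.
L = 36 + (3 + 45·x)·Dx + (-1 + 9·x^2)·Dx^2  (order 2).
h: a_k = 6, 18, 135, 378, 3807/2, 26973/5, 232551/10, 2331342/35, 36984357/140, 10674747/14, …
ICs: h(0) = 6, h′(0) = 18.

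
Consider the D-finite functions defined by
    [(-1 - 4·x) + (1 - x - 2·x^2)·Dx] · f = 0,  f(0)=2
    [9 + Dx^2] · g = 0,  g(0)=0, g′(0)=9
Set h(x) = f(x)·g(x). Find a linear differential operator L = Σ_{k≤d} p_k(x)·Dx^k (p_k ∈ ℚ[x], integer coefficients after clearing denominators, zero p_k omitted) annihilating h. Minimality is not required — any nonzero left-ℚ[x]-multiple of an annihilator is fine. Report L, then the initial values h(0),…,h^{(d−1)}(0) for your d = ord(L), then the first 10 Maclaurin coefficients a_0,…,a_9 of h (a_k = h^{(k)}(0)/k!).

L = (-5 + 9·x + 18·x^2) + (2 + 8·x)·Dx + (-1 + x + 2·x^2)·Dx^2  (order 2).
h: a_k = 0, 18, 18, 27, 63, 2583/20, 5103/20, 143037/280, 285921/280, 4576689/2240, …
ICs: h(0) = 0, h′(0) = 18.

f: a_k = 2, 2, 6, 10, 22, 42, 86, 170, 342, 682, …
g: a_k = 0, 9, 0, -27/2, 0, 243/40, 0, -729/560, 0, 729/4480, …
L₀ := L_f ⊗_s L_g (sym. prod.), ord ≤ 2.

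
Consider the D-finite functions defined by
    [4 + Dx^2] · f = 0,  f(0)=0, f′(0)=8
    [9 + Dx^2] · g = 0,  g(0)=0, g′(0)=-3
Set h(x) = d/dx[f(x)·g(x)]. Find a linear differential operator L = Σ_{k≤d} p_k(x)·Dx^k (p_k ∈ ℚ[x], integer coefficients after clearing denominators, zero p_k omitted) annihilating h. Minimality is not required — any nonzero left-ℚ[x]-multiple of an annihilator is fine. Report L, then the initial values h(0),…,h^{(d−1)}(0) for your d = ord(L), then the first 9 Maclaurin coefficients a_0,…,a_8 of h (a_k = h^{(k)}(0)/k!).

f: a_k = 0, 8, 0, -16/3, 0, 16/15, 0, -32/315, 0, …
g: a_k = 0, -3, 0, 9/2, 0, -81/40, 0, 243/560, 0, …
f·g: L₀ = L_f ⊗_s L_g, ord ≤ 2·2.
Derive L from L₀ (diff closure).
L = 25 + 26·Dx^2 + Dx^4  (order 4).
h: a_k = 0, -48, 0, 208, 0, -1302/5, 0, 16276/105, 0, …
ICs: h(0) = 0, h′(0) = -48, h′′(0) = 0, h′′′(0) = 1248.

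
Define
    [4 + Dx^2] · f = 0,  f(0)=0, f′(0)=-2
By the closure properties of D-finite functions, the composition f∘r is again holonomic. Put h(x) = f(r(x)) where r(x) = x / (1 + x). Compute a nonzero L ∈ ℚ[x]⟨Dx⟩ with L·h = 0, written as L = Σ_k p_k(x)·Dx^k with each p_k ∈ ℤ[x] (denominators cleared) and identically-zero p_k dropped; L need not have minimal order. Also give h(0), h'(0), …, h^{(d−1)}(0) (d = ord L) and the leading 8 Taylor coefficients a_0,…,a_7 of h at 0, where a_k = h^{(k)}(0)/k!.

f: a_k = 0, -2, 0, 4/3, 0, -4/15, 0, 8/315, …
L₀ from L_f via x↦r, Dx↦r'^{-1}Dx.
L = 4 + (2 + 6·x + 6·x^2 + 2·x^3)·Dx + (1 + 4·x + 6·x^2 + 4·x^3 + x^4)·Dx^2  (order 2).
h: a_k = 0, -2, 2, -2/3, -2, 86/15, -10, 4418/315, …
ICs: h(0) = 0, h′(0) = -2.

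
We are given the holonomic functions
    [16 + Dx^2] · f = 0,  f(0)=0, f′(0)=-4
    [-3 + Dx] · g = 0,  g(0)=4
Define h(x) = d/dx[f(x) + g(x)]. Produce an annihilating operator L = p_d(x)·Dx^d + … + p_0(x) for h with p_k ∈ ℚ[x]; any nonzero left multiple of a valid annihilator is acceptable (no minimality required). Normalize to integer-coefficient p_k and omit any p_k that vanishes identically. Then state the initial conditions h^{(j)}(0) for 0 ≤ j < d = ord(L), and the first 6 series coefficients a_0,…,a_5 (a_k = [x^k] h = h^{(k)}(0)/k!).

L = 48 - 16·Dx + 3·Dx^2 - Dx^3  (order 3).
h: a_k = 8, 36, 86, 54, -13/6, 243/10, …
ICs: h(0) = 8, h′(0) = 36, h′′(0) = 172.

f: a_k = 0, -4, 0, 32/3, 0, -128/15, …
g: a_k = 4, 12, 18, 18, 27/2, 81/10, …
h₀=f+g: left-lcm gives L₀, ord ≤ 3.
Differentiate: ansatz ord ≤ ord L₀ ⇒ L.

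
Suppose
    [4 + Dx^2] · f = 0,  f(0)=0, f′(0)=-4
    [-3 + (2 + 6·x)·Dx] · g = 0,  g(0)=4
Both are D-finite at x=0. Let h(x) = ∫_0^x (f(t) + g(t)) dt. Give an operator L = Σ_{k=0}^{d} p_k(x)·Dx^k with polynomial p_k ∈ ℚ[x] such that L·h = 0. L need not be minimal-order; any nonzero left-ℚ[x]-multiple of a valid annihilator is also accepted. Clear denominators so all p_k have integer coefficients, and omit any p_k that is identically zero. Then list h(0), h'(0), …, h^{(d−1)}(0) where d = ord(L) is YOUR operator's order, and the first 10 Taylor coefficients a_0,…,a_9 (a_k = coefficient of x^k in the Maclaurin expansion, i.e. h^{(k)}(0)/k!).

f: a_k = 0, -4, 0, 8/3, 0, -8/15, 0, 16/315, 0, -8/2835, …
g: a_k = 4, 6, -9/2, 27/4, -405/32, 1701/64, -15309/256, 72171/512, -2814669/8192, 14073345/16384, …
f+g: L₀ = lclm(L_f,L_g), ord ≤ 2+1.
h=∫h₀ ⇒ L = L₀·Dx.
L = (-516 - 1152·x - 1728·x^2)·Dx + (56 + 936·x + 3456·x^2 + 3456·x^3)·Dx^2 + (-129 - 288·x - 432·x^2)·Dx^3 + (14 + 234·x + 864·x^2 + 864·x^3)·Dx^4  (order 4).
h: a_k = 0, 4, 1, -3/2, 113/48, -81/32, 25003/5760, -2187/256, 22742057/1290240, -312741/8192, …
ICs: h(0) = 0, h′(0) = 4, h′′(0) = 2, h′′′(0) = -9.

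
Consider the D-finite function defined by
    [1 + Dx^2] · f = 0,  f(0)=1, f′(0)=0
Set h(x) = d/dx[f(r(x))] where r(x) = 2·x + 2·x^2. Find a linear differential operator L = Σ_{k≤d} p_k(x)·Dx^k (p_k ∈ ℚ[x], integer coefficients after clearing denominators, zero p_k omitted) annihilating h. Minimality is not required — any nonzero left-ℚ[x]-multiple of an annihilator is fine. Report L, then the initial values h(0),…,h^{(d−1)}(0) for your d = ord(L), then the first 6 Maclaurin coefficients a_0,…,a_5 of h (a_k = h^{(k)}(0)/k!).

f: a_k = 1, 0, -1/2, 0, 1/24, 0, …
h₀=f(r): pull back L_f along r ⇒ L₀.
h=h₀': d/dx-closure on L₀ ⇒ L.
L = (16 + 32·x + 96·x^2 + 128·x^3 + 64·x^4) + (-6 - 12·x)·Dx + (1 + 4·x + 4·x^2)·Dx^2  (order 2).
h: a_k = 0, -4, -12, -16/3, 40/3, 352/15, …
ICs: h(0) = 0, h′(0) = -4.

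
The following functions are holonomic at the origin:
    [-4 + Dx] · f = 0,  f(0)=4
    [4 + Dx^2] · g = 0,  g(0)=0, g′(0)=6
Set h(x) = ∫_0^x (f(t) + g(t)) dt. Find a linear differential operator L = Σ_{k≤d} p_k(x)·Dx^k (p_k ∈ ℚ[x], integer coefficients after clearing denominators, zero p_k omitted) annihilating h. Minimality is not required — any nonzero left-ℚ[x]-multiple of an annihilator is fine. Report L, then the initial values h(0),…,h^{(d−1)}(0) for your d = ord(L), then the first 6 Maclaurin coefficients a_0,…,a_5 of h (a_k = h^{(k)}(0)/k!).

L = -16·Dx + 4·Dx^2 - 4·Dx^3 + Dx^4  (order 4).
h: a_k = 0, 4, 11, 32/3, 29/3, 128/15, …
ICs: h(0) = 0, h′(0) = 4, h′′(0) = 22, h′′′(0) = 64.

f: a_k = 4, 16, 32, 128/3, 128/3, 512/15, …
g: a_k = 0, 6, 0, -4, 0, 4/5, …
Weyl lclm of L_f,L_g ⇒ L₀ (ord ≤ 3).
Integrate: L := L₀·Dx.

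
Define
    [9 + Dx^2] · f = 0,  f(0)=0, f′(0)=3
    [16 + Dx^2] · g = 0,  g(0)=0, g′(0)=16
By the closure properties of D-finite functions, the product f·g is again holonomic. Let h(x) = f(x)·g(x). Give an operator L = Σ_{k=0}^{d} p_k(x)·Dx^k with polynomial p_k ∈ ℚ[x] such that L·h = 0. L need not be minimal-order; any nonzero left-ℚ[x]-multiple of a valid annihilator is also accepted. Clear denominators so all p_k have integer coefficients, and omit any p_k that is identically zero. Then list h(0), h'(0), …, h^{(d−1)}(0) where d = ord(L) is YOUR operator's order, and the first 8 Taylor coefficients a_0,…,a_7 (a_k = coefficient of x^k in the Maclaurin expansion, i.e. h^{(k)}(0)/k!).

L = 49 + 50·Dx^2 + Dx^4  (order 4).
h: a_k = 0, 0, 48, 0, -200, 0, 1634/5, 0, …
ICs: h(0) = 0, h′(0) = 0, h′′(0) = 96, h′′′(0) = 0.

f: a_k = 0, 3, 0, -9/2, 0, 81/40, 0, -243/560, …
g: a_k = 0, 16, 0, -128/3, 0, 512/15, 0, -4096/315, …
L₀ := L_f ⊗_s L_g (sym. prod.), ord ≤ 4.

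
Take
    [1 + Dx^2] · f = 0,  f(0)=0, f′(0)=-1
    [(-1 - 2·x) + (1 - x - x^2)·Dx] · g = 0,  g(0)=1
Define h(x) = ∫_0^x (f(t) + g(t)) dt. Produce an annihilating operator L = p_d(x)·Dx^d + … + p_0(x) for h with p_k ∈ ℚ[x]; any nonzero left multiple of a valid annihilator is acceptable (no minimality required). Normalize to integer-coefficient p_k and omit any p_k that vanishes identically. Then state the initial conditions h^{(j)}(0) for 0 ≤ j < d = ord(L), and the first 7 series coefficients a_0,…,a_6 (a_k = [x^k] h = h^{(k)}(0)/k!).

f: a_k = 0, -1, 0, 1/6, 0, -1/120, 0, …
g: a_k = 1, 1, 2, 3, 5, 8, 13, …
h₀=f+g: left-lcm gives L₀, ord ≤ 3.
h=∫h₀ ⇒ L = L₀·Dx.
L = (-19 - 48·x - 31·x^2 - 24·x^3 - 5·x^4 - 2·x^5)·Dx + (5 - x - 4·x^2 - 7·x^3 - 6·x^4 - 3·x^5 - x^6)·Dx^2 + (-19 - 48·x - 31·x^2 - 24·x^3 - 5·x^4 - 2·x^5)·Dx^3 + (5 - x - 4·x^2 - 7·x^3 - 6·x^4 - 3·x^5 - x^6)·Dx^4  (order 4).
h: a_k = 0, 1, 0, 2/3, 19/24, 1, 959/720, …
ICs: h(0) = 0, h′(0) = 1, h′′(0) = 0, h′′′(0) = 4.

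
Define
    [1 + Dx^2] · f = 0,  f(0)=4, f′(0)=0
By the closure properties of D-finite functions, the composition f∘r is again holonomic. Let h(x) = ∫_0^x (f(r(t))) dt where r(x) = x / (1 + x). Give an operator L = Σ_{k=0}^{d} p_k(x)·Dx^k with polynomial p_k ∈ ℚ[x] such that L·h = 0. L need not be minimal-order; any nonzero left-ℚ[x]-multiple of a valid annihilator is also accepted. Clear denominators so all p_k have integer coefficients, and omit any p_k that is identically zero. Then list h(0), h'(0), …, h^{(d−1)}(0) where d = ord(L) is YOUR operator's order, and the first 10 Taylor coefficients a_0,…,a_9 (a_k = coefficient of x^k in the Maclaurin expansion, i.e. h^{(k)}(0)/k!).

L = Dx + (2 + 6·x + 6·x^2 + 2·x^3)·Dx^2 + (1 + 4·x + 6·x^2 + 4·x^3 + x^4)·Dx^3  (order 3).
h: a_k = 0, 4, 0, -2/3, 1, -7/6, 11/9, -1501/1260, 87/80, -16699/18144, …
ICs: h(0) = 0, h′(0) = 4, h′′(0) = 0.

f: a_k = 4, 0, -2, 0, 1/6, 0, -1/180, 0, 1/10080, 0, …
h₀=f(r): pull back L_f along r ⇒ L₀.
∫: right-multiply L₀ by Dx.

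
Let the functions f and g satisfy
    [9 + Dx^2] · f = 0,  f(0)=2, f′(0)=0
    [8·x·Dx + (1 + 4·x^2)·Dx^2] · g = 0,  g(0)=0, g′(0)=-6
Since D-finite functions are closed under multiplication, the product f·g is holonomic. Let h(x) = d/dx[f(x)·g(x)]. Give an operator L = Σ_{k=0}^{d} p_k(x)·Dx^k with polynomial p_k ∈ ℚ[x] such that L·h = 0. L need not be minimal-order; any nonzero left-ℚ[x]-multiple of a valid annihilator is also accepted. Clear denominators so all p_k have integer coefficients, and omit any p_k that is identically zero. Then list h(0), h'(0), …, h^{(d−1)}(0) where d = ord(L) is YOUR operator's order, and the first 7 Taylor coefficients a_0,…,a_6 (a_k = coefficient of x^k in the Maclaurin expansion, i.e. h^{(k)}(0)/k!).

L = (134325 + 1685016·x^2 + 9665136·x^4 + 17604864·x^6 + 22954752·x^8 + 28366848·x^10 + 26873856·x^12) + (77328·x + 1187136·x^3 + 5460480·x^5 + 10782720·x^7 + 14929920·x^9 + 11943936·x^11)·Dx + (17850 + 242160·x^2 + 1468896·x^4 + 3414528·x^6 + 5764608·x^8 + 7630848·x^10 + 5971968·x^12)·Dx^2 + (8592·x + 131904·x^3 + 606720·x^5 + 1198080·x^7 + 1658880·x^9 + 1327104·x^11)·Dx^3 + (325 + 6104·x^2 + 43888·x^4 + 162048·x^6 + 357120·x^8 + 497664·x^10 + 331776·x^12)·Dx^4  (order 4).
h: a_k = -12, 0, 210, 0, -1509/2, 0, 48813/20, …
ICs: h(0) = -12, h′(0) = 0, h′′(0) = 420, h′′′(0) = 0.

f: a_k = 2, 0, -9, 0, 27/4, 0, -81/40, …
g: a_k = 0, -6, 0, 8, 0, -96/5, 0, …
L₀ := L_f ⊗_s L_g (sym. prod.), ord ≤ 4.
h₀' ⇒ L via d/dx closure of L₀.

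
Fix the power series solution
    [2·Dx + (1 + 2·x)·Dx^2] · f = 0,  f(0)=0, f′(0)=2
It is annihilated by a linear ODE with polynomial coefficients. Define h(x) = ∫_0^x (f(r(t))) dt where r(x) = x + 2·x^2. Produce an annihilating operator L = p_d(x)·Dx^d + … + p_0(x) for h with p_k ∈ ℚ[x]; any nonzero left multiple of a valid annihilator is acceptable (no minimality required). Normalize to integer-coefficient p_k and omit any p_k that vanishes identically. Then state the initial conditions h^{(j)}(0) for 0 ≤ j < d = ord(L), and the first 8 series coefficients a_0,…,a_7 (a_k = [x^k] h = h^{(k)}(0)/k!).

L = (-2 + 8·x + 16·x^2)·Dx^2 + (1 + 6·x + 12·x^2 + 16·x^3)·Dx^3  (order 3).
h: a_k = 0, 0, 1, 2/3, -4/3, 4/5, 16/15, -64/21, …
ICs: h(0) = 0, h′(0) = 0, h′′(0) = 2.

f: a_k = 0, 2, -2, 8/3, -4, 32/5, -32/3, 128/7, …
h₀=f(r): pull back L_f along r ⇒ L₀.
h=∫₀ˣh₀: take L = L₀·Dx.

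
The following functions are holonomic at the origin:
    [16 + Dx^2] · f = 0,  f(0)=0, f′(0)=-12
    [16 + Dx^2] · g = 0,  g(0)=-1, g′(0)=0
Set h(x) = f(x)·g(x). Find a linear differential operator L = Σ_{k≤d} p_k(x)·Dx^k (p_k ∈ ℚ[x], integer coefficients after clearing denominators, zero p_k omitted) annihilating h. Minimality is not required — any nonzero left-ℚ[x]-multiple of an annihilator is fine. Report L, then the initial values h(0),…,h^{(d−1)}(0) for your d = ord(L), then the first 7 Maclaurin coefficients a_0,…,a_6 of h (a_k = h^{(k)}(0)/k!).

L = 64·Dx + Dx^3  (order 3).
h: a_k = 0, 12, 0, -128, 0, 2048/5, 0, …
ICs: h(0) = 0, h′(0) = 12, h′′(0) = 0.

f: a_k = 0, -12, 0, 32, 0, -128/5, 0, …
g: a_k = -1, 0, 8, 0, -32/3, 0, 256/45, …
L₀ := L_f ⊗_s L_g (sym. prod.), ord ≤ 4.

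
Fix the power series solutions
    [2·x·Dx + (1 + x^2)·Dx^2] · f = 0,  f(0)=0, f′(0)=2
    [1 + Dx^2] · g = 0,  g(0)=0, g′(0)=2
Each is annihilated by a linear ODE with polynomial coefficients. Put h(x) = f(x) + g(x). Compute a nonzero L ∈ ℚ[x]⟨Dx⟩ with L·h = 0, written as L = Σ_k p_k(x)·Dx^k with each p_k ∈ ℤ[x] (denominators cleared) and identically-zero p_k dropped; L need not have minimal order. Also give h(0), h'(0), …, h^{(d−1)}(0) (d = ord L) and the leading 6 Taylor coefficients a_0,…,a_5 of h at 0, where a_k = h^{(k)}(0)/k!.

f: a_k = 0, 2, 0, -2/3, 0, 2/5, …
g: a_k = 0, 2, 0, -1/3, 0, 1/60, …
L₀ := lclm(L_f,L_g); ord L₀ ≤ 2+2.
L = (-22·x + 28·x^3 + 2·x^5)·Dx + (-1 + 7·x^2 + 9·x^4 + x^6)·Dx^2 + (-22·x + 28·x^3 + 2·x^5)·Dx^3 + (-1 + 7·x^2 + 9·x^4 + x^6)·Dx^4  (order 4).
h: a_k = 0, 4, 0, -1, 0, 5/12, …
ICs: h(0) = 0, h′(0) = 4, h′′(0) = 0, h′′′(0) = -6.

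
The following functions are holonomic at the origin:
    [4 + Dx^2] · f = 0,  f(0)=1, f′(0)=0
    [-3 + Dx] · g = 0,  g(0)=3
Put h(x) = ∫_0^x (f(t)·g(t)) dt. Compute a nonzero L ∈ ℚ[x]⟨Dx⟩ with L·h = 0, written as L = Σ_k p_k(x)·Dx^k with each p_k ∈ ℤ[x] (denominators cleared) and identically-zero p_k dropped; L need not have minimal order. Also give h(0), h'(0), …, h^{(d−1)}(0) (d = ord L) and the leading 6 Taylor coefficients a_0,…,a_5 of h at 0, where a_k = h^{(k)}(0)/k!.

f: a_k = 1, 0, -2, 0, 2/3, 0, …
g: a_k = 3, 9, 27/2, 27/2, 81/8, 243/40, …
L₀ := L_f ⊗_s L_g (sym. prod.), ord ≤ 2.
∫: right-multiply L₀ by Dx.
L = 13·Dx - 6·Dx^2 + Dx^3  (order 3).
h: a_k = 0, 3, 9/2, 5/2, -9/8, -119/40, …
ICs: h(0) = 0, h′(0) = 3, h′′(0) = 9.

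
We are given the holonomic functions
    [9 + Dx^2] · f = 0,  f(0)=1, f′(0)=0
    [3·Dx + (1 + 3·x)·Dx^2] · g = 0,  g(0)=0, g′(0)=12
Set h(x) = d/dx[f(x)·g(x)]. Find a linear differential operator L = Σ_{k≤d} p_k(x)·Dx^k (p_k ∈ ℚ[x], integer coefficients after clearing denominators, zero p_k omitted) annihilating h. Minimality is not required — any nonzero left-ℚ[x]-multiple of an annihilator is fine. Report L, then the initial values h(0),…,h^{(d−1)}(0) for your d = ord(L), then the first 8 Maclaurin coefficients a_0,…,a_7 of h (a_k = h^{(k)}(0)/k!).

f: a_k = 1, 0, -9/2, 0, 27/8, 0, -81/80, 0, …
g: a_k = 0, 12, -18, 36, -81, 972/5, -486, 8748/7, …
h₀=f·g: eliminate ⇒ L₀, order ≤ 2·2.
h₀' ⇒ L via d/dx closure of L₀.
L = (-675 - 3564·x - 10206·x^2 + 8748·x^3 + 94041·x^4 + 157464·x^5 + 78732·x^6) + (-216 - 864·x + 1620·x^2 + 14580·x^3 + 29160·x^4 + 17496·x^5)·Dx + (-84 - 396·x - 378·x^2 + 5832·x^3 + 23814·x^4 + 34992·x^5 + 17496·x^6)·Dx^2 + (-24 - 96·x + 180·x^2 + 1620·x^3 + 3240·x^4 + 1944·x^5)·Dx^3 + (-1 + 84·x^2 + 540·x^3 + 1485·x^4 + 1944·x^5 + 972·x^6)·Dx^4  (order 4).
h: a_k = 12, -36, -54, 0, 729/2, -2187/2, 67797/20, -53946/5, …
ICs: h(0) = 12, h′(0) = -36, h′′(0) = -108, h′′′(0) = 0.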